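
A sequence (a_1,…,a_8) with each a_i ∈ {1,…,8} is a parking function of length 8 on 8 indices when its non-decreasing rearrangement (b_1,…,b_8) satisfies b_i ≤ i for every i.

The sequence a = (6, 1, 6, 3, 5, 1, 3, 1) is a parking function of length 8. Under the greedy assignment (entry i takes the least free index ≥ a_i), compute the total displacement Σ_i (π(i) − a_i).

10

Σπ(i) = 1+…+8 = 36; Σa = 6+1+6+3+5+1+3+1 = 26; disp = 36−26 = 10.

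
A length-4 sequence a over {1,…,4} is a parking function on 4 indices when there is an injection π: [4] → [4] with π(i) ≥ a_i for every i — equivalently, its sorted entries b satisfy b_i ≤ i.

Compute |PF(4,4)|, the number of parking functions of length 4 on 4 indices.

|PF| = 1·5^3 = 1·125 = 125
E.g. (1,2,4,3) → sorted (1,2,3,4): b_i ≤ i ∀i, a PF.

125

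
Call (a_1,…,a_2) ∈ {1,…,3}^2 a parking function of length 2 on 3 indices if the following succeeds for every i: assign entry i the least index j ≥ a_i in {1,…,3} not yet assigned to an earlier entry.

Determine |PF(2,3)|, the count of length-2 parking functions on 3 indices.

#PF = (3+1−2)·(3+1)^{2−1} = 2·4 = 8 (Konheim–Weiss)
One tuple (2,1) → sorted (1,2): b_i ≤ 1+i ∀i, a PF.

8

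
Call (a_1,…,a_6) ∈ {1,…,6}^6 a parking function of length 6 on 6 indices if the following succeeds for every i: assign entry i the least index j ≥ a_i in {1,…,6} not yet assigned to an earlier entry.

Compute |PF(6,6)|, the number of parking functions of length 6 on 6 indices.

#PF = (6+1−6)·(6+1)^{6−1} = 1·16807 = 16807 (Konheim–Weiss)
E.g. (2,1,5,1,2,1) → sorted (1,1,1,2,2,5): b_i ≤ i ∀i, a PF.

16807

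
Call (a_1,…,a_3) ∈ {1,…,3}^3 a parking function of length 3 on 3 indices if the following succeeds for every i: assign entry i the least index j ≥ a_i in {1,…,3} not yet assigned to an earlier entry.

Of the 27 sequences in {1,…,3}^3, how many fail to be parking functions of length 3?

|PF(3,3)| = (3−3+1)·(3+1)^(3−1) = 1·16 = 16 (Pollak)
Check (3,2,3) → sorted (2,3,3): b_1=2>1, not a PF.
So 27 − 16 = 11 fail.

11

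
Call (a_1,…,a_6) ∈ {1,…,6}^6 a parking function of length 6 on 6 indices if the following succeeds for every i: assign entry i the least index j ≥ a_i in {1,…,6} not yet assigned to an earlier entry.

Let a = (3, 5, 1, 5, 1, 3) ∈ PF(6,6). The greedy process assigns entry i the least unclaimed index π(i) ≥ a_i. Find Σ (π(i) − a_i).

Σπ(i) = 1+…+6 = 21; Σa = 3+5+1+5+1+3 = 18; disp = 21−18 = 3.

3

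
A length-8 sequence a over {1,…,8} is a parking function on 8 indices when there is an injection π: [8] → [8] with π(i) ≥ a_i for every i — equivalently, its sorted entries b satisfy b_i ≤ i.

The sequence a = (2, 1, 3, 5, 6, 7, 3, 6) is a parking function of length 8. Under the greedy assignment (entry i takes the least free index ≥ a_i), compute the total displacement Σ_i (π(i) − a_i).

3

Σπ = 8·9/2 = 36 (π permutes [8]); Σa = 2+1+3+5+6+7+3+6 = 33; disp = 36−33 = 3.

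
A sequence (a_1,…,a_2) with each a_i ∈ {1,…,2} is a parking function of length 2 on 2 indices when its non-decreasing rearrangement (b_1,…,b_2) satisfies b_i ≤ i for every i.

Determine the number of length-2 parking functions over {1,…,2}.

|PF| = (3−2)·3^(2−1) = 1×3 = 3
E.g. (1,1) → sorted (1,1): b_i ≤ i ∀i, a PF.

3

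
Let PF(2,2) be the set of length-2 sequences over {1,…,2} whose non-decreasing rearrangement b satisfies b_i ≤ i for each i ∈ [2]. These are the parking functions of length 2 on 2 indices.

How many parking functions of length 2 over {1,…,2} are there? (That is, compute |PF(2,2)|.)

3

#PF = 1·3^1 = 1·3 = 3
One tuple (1,2) → sorted (1,2): b_i ≤ i ∀i, a PF.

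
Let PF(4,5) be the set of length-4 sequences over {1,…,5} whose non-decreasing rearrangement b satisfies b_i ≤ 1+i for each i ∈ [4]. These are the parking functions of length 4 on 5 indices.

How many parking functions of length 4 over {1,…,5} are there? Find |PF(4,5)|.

#PF = (5+1−4)·(5+1)^{4−1} = 2 · 216 = 432 (Konheim–Weiss)
One tuple (2,5,2,2) → sorted (2,2,2,5): b_i ≤ 1+i ∀i, a PF.

432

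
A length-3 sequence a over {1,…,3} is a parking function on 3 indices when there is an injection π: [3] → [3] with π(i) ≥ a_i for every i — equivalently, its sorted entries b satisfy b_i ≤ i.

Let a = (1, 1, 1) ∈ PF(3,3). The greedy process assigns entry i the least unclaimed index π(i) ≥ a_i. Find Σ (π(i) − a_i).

3

Σπ(i) = 1+…+3 = 6; Σa = 1+1+1 = 3; disp = 6−3 = 3.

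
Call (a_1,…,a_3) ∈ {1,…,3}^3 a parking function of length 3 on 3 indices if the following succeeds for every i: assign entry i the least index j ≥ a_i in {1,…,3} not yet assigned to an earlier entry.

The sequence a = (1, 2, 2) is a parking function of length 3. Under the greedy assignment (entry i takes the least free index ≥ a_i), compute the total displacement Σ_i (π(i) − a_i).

Σπ = 6 ({1..3} each once); Σa = 1+2+2 = 5; disp = 6−5 = 1.

1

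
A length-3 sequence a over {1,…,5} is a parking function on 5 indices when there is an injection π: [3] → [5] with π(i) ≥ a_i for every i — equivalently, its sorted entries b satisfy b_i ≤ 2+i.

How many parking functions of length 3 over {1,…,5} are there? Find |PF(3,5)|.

#PF = (6−3)·6^(3−1) = 3×36 = 108
Example (4,2,4) → sorted (2,4,4): b_i ≤ 2+i ∀i, a PF.

108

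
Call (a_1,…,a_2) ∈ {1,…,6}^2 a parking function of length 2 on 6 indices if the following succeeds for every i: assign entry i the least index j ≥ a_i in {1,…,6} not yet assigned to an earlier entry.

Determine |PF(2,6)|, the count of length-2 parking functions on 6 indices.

35

#PF = (6+1−2)·(6+1)^{2−1} = 5·7 = 35 (Pollak)
Example (4,3) → sorted (3,4): b_i ≤ 4+i ∀i, a PF.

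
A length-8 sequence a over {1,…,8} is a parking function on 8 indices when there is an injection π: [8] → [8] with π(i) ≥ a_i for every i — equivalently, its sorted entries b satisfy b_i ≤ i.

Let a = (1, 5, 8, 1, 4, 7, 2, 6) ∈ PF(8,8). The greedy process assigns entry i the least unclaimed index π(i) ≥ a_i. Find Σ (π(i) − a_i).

2

Σπ = 8·9/2 = 36 (π permutes [8]); Σa = 1+5+8+1+4+7+2+6 = 34; disp = 36−34 = 2.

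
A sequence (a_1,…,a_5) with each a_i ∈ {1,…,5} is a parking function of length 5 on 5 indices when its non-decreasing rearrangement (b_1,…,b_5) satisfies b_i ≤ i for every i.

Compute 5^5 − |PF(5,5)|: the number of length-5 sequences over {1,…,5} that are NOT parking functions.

1829

|PF| = (5+1−5)·(5+1)^{5−1} = 1·1296 = 1296 (Pollak)
Example (5,4,3,4,5) → sorted (3,4,4,5,5): b_1=3>1, not a PF.
5^5 − 1296 = 3125 − 1296 = 1829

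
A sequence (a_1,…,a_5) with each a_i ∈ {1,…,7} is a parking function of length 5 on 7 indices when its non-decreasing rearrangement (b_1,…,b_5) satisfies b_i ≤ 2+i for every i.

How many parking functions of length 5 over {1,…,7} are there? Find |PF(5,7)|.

12288

#PF = (7+1−5)·(7+1)^{5−1} = 3 · 4096 = 12288 [KW]
Check (4,3,2,6,5) → sorted (2,3,4,5,6): b_i ≤ 2+i ∀i, a PF.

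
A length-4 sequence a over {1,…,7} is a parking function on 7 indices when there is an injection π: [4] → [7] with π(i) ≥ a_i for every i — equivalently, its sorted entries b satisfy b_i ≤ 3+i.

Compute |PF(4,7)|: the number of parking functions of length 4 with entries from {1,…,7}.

2048

Count = 4·8^3 = 4×512 = 2048 (Konheim–Weiss)
One tuple (2,2,1,5) → sorted (1,2,2,5): b_i ≤ 3+i ∀i, a PF.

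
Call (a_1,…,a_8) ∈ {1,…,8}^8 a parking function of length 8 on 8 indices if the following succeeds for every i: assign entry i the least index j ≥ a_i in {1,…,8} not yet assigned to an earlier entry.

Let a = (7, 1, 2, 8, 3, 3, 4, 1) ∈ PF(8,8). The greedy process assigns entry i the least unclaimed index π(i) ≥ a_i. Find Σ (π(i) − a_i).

Σπ(i) = 1+…+8 = 36; Σa = 7+1+2+8+3+3+4+1 = 29; disp = 36−29 = 7.

7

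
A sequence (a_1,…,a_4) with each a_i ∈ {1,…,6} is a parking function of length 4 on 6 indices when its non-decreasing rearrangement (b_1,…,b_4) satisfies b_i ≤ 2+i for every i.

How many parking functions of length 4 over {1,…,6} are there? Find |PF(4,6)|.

1029

#PF = (6+1−4)·(6+1)^{4−1} = 3×343 = 1029 [KW]
E.g. (4,2,3,3) → sorted (2,3,3,4): b_i ≤ 2+i ∀i, a PF.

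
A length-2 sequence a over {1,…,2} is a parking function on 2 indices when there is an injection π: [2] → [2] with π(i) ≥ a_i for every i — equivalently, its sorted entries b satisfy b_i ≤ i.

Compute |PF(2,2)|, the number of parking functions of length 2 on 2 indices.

|PF| = (3−2)·3^(2−1) = 1·3 = 3 (Pollak)
Example (1,1) → sorted (1,1): b_i ≤ i ∀i, a PF.

3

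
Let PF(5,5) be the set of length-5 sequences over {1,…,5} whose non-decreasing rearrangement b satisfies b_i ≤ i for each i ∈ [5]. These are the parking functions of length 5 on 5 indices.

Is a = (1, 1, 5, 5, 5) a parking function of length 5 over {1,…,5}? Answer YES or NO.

NO

Order a: b = (1, 1, 5, 5, 5).
  b_1=1 ≤ 1
  b_2=1 ≤ 2
  b_3=5 > 3
  fails at i=3 ⇒ NO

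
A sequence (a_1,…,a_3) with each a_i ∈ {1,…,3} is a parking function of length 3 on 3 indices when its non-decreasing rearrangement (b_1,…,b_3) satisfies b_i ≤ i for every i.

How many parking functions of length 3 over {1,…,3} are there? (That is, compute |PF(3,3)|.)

16

|PF| = (4−3)·4^(3−1) = 1×16 = 16 (Pollak)
Check (3,1,2) → sorted (1,2,3): b_i ≤ i ∀i, a PF.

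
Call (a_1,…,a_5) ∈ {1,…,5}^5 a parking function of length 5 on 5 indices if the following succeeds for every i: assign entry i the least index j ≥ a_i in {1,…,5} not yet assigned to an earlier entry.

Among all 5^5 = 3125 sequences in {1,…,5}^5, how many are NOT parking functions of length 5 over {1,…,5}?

1829

|PF(5,5)| = (5−5+1)·(5+1)^(5−1) = 1 · 1296 = 1296 (Konheim–Weiss)
Check (5,3,1,5,3) → sorted (1,3,3,5,5): b_2=3>2, not a PF.
So 3125 − 1296 = 1829 fail.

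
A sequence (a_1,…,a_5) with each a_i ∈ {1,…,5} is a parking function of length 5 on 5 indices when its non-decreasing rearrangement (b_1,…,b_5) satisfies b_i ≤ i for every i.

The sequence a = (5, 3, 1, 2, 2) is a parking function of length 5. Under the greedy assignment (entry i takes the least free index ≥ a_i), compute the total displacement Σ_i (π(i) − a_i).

Σπ(i) = 1+…+5 = 15; Σa = 5+3+1+2+2 = 13; disp = 15−13 = 2.

2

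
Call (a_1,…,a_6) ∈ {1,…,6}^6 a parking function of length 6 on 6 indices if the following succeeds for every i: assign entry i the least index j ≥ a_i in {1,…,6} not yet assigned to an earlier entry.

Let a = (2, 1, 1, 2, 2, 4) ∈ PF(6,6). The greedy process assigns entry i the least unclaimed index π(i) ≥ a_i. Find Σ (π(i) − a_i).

Σπ = 6·7/2 = 21 (π permutes [6]); Σa = 2+1+1+2+2+4 = 12; disp = 21−12 = 9.

9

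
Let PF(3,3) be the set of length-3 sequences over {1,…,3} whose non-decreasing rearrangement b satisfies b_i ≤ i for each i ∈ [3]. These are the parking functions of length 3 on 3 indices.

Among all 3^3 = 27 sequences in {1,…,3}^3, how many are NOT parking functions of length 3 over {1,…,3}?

11

|PF(3,3)| = (3+1−3)·(3+1)^{3−1} = 1·16 = 16 (Konheim–Weiss)
E.g. (2,3,3) → sorted (2,3,3): b_1=2>1, not a PF.
3^3 − 16 = 27 − 16 = 11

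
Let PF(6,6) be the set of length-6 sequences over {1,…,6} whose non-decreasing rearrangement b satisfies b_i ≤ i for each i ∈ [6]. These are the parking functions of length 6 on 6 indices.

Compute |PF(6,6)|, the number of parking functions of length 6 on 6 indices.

|PF| = 1·7^5 = 1·16807 = 16807 (Konheim–Weiss)
One tuple (3,2,3,3,1,3) → sorted (1,2,3,3,3,3): b_i ≤ i ∀i, a PF.

16807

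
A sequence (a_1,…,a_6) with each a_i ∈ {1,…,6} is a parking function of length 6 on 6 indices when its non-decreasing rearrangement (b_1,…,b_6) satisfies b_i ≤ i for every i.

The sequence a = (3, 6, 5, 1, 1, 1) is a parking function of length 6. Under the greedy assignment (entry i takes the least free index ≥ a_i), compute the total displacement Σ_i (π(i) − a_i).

Σπ = 6·7/2 = 21 (π permutes [6]); Σa = 3+6+5+1+1+1 = 17; disp = 21−17 = 4.

4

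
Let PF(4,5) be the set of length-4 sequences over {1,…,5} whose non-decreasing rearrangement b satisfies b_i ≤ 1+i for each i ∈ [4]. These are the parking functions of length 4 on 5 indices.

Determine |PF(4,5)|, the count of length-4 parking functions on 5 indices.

Count = (5+1−4)·(5+1)^{4−1} = 2 · 216 = 432
One tuple (2,3,3,5) → sorted (2,3,3,5): b_i ≤ 1+i ∀i, a PF.

432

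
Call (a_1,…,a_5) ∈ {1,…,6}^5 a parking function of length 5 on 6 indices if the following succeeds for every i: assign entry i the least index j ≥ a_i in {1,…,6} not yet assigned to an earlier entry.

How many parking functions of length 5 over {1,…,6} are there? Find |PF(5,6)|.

4802

Count = (6+1−5)·(6+1)^{5−1} = 2·2401 = 4802 (Pollak)
One tuple (3,2,2,6,1) → sorted (1,2,2,3,6): b_i ≤ 1+i ∀i, a PF.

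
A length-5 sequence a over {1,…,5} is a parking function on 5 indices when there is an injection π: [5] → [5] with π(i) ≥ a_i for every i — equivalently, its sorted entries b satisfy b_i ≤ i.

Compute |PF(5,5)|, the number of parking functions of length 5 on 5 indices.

1296

|PF(5,5)| = 1·6^4 = 1·1296 = 1296 (Konheim–Weiss)
One tuple (4,2,4,3,1) → sorted (1,2,3,4,4): b_i ≤ i ∀i, a PF.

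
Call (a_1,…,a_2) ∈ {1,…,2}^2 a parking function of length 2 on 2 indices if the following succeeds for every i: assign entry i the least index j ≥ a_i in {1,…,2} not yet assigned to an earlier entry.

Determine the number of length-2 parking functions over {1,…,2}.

3

|PF| = (2+1−2)·(2+1)^{2−1} = 1×3 = 3 [KW]
Check (1,1) → sorted (1,1): b_i ≤ i ∀i, a PF.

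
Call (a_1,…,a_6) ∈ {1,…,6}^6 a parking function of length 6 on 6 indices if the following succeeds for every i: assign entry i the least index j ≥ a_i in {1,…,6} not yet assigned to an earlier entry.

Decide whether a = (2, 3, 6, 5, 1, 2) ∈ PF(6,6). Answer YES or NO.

YES

Order a: b = (1, 2, 2, 3, 5, 6).
  b_1=1 ≤ 1
  b_2=2 ≤ 2
  b_3=2 ≤ 3
  b_4=3 ≤ 4
  b_5=5 ≤ 5
  b_6=6 ≤ 6
All bounds hold ⇒ YES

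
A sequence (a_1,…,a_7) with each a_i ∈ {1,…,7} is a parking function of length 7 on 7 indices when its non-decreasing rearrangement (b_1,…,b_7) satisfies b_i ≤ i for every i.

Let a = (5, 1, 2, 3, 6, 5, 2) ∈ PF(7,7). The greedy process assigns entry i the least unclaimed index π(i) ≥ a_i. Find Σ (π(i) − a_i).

Σπ(i) = 1+…+7 = 28; Σa = 5+1+2+3+6+5+2 = 24; disp = 28−24 = 4.

4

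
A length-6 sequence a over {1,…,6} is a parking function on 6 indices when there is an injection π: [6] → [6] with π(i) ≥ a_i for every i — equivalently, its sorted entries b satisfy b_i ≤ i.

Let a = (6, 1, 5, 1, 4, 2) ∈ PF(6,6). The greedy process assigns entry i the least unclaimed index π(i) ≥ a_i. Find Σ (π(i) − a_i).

2

Σπ(i) = 1+…+6 = 21; Σa = 6+1+5+1+4+2 = 19; disp = 21−19 = 2.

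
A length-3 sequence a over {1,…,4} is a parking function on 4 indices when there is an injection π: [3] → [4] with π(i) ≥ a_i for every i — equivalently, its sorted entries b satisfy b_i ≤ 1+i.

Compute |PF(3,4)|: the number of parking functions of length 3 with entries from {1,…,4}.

50

|PF(3,4)| = (5−3)·5^(3−1) = 2 · 25 = 50 [KW]
E.g. (2,2,2) → sorted (2,2,2): b_i ≤ 1+i ∀i, a PF.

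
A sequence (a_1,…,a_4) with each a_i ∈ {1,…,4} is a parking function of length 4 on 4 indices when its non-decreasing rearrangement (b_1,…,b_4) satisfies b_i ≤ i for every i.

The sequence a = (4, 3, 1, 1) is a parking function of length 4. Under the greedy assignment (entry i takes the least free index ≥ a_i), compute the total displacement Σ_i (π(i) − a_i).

Σπ = 4·5/2 = 10 (π permutes [4]); Σa = 4+3+1+1 = 9; disp = 10−9 = 1.

1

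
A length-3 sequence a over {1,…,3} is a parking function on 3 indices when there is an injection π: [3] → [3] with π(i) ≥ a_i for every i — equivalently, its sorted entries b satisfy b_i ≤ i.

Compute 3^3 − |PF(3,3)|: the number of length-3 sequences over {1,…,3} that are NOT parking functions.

11

|PF| = (4−3)·4^(3−1) = 1 · 16 = 16 (Pollak)
Example (3,3,3) → sorted (3,3,3): b_1=3>1, not a PF.
3^3 − 16 = 27 − 16 = 11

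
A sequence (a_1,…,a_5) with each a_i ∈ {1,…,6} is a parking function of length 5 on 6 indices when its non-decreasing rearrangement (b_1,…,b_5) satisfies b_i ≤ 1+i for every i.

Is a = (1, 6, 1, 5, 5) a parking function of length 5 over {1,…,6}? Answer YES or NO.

Order a: b = (1, 1, 5, 5, 6).
  b_1=1 ≤ 2
  b_2=1 ≤ 3
  b_3=5 > 4
  fails at i=3 ⇒ NO

NO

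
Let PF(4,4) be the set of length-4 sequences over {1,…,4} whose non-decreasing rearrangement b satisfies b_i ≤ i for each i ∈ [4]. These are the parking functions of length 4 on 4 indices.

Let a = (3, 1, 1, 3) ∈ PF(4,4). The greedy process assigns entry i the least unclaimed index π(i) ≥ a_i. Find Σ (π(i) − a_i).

2

Σπ(i) = 1+…+4 = 10; Σa = 3+1+1+3 = 8; disp = 10−8 = 2.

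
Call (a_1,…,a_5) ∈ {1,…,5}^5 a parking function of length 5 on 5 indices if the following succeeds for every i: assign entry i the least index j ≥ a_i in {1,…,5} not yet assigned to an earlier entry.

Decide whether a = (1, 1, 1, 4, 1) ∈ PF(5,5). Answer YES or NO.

Order a: b = (1, 1, 1, 1, 4).
  b_1=1 ≤ 1
  b_2=1 ≤ 2
  b_3=1 ≤ 3
  b_4=1 ≤ 4
  b_5=4 ≤ 5
All bounds hold ⇒ YES

YES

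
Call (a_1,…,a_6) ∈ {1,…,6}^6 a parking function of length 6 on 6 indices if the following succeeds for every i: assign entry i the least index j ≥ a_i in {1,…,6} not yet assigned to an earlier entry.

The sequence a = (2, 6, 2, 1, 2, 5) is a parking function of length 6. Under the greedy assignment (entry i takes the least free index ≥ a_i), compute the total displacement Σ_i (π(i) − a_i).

3

Σπ = 21 ({1..6} each once); Σa = 2+6+2+1+2+5 = 18; disp = 21−18 = 3.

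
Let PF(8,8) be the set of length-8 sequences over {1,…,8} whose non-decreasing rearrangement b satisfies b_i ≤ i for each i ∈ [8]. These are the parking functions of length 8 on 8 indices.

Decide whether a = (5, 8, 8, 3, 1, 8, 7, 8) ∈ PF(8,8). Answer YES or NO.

Rearranged: b = (1, 3, 5, 7, 8, 8, 8, 8).
  b_1=1 ≤ 1
  b_2=3 > 2
  fails at i=2 ⇒ NO

NO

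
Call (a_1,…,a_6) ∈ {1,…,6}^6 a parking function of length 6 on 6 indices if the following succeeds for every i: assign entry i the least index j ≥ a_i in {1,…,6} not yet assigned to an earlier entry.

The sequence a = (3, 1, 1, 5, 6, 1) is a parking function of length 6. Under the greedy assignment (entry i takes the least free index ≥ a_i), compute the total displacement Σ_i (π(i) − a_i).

4

Σπ = 6·7/2 = 21 (π permutes [6]); Σa = 3+1+1+5+6+1 = 17; disp = 21−17 = 4.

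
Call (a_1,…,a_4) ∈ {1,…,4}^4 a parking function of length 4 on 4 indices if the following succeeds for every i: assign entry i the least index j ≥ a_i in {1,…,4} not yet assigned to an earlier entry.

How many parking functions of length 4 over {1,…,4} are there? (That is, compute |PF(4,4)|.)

|PF| = (4−4+1)·(4+1)^(4−1) = 1×125 = 125 [KW]
One tuple (2,3,1,2) → sorted (1,2,2,3): b_i ≤ i ∀i, a PF.

125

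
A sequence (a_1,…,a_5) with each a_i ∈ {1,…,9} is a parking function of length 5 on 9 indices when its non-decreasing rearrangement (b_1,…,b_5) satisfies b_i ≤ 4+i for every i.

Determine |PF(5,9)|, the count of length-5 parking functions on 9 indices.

|PF(5,9)| = 5·10^4 = 5×10000 = 50000 [KW]
One tuple (4,4,1,8,2) → sorted (1,2,4,4,8): b_i ≤ 4+i ∀i, a PF.

50000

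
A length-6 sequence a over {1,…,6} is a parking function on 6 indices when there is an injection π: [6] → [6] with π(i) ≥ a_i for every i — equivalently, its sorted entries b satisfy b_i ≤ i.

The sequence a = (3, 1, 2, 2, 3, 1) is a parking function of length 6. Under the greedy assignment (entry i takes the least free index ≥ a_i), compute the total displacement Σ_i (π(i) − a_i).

9

Σπ = 21 ({1..6} each once); Σa = 3+1+2+2+3+1 = 12; disp = 21−12 = 9.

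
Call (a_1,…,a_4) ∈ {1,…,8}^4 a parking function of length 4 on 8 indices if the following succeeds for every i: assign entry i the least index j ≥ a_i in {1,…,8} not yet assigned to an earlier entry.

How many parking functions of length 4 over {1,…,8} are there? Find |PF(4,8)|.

#PF = (8+1−4)·(8+1)^{4−1} = 5 · 729 = 3645 (Pollak)
Example (6,4,3,2) → sorted (2,3,4,6): b_i ≤ 4+i ∀i, a PF.

3645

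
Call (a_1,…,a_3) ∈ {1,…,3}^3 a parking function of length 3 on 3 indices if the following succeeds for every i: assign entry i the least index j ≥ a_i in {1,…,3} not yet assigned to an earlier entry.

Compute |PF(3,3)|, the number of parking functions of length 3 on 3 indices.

16

|PF| = (4−3)·4^(3−1) = 1×16 = 16 [KW]
One tuple (1,2,2) → sorted (1,2,2): b_i ≤ i ∀i, a PF.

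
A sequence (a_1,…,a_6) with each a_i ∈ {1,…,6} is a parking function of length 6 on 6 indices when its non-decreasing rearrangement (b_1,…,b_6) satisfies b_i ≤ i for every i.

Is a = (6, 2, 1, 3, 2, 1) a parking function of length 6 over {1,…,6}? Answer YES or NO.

YES

Rearranged: b = (1, 1, 2, 2, 3, 6).
  b_1=1 ≤ 1
  b_2=1 ≤ 2
  b_3=2 ≤ 3
  b_4=2 ≤ 4
  b_5=3 ≤ 5
  b_6=6 ≤ 6
All bounds hold ⇒ YES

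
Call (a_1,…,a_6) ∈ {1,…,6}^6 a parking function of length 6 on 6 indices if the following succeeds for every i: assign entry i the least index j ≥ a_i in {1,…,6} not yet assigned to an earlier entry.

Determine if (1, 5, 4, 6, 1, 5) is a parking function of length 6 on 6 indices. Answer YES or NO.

NO

Sorted: b = (1, 1, 4, 5, 5, 6).
  b_1=1 ≤ 1
  b_2=1 ≤ 2
  b_3=4 > 3
  fails at i=3 ⇒ NO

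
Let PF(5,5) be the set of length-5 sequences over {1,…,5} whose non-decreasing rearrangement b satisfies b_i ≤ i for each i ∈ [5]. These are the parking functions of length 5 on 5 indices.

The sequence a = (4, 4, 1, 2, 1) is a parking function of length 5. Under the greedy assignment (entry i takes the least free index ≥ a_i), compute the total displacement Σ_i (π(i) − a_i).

Σπ = 5·6/2 = 15 (π permutes [5]); Σa = 4+4+1+2+1 = 12; disp = 15−12 = 3.

3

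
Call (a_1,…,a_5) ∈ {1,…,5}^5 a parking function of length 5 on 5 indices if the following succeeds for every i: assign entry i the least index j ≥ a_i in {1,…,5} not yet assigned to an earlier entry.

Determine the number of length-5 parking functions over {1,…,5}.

1296

|PF| = (5−5+1)·(5+1)^(5−1) = 1 · 1296 = 1296
Check (2,3,2,1,2) → sorted (1,2,2,2,3): b_i ≤ i ∀i, a PF.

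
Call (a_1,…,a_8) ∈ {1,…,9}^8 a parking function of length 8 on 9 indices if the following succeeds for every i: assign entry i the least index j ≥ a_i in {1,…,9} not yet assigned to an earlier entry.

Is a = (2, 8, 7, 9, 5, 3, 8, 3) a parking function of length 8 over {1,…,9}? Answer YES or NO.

Order a: b = (2, 3, 3, 5, 7, 8, 8, 9).
  b_1=2 ≤ 2
  b_2=3 ≤ 3
  b_3=3 ≤ 4
  b_4=5 ≤ 5
  b_5=7 > 6
  fails at i=5 ⇒ NO

NO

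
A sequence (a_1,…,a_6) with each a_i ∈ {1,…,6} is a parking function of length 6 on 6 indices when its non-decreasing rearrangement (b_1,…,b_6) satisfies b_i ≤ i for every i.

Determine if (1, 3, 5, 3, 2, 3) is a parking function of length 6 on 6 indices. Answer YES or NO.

YES

Order a: b = (1, 2, 3, 3, 3, 5).
  b_1=1 ≤ 1
  b_2=2 ≤ 2
  b_3=3 ≤ 3
  b_4=3 ≤ 4
  b_5=3 ≤ 5
  b_6=5 ≤ 6
All bounds hold ⇒ YES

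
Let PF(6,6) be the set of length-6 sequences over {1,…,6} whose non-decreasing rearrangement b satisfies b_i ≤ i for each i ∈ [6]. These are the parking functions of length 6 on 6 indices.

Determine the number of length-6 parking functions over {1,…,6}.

|PF(6,6)| = (6−6+1)·(6+1)^(6−1) = 1·16807 = 16807 [KW]
E.g. (1,4,1,1,6,3) → sorted (1,1,1,3,4,6): b_i ≤ i ∀i, a PF.

16807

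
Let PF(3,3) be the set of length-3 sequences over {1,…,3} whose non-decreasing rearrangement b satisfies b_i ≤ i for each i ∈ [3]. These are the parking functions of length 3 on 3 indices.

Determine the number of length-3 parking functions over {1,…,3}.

|PF| = (3+1−3)·(3+1)^{3−1} = 1×16 = 16
One tuple (1,3,1) → sorted (1,1,3): b_i ≤ i ∀i, a PF.

16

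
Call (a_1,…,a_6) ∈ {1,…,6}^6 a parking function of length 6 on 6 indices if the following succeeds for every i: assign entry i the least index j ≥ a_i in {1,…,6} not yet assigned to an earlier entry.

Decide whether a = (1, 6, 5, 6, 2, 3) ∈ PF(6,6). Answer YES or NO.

NO

Sorted: b = (1, 2, 3, 5, 6, 6).
  b_1=1 ≤ 1
  b_2=2 ≤ 2
  b_3=3 ≤ 3
  b_4=5 > 4
  fails at i=4 ⇒ NO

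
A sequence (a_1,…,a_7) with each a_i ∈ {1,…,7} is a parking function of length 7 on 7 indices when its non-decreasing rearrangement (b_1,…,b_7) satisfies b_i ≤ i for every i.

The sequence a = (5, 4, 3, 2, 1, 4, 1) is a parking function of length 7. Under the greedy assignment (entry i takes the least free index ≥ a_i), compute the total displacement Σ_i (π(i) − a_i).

Σπ(i) = 1+…+7 = 28; Σa = 5+4+3+2+1+4+1 = 20; disp = 28−20 = 8.

8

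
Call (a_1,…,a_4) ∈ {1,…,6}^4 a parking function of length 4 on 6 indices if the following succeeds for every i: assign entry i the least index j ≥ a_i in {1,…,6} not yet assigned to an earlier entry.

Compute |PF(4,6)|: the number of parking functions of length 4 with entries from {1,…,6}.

|PF(4,6)| = (6−4+1)·(6+1)^(4−1) = 3·343 = 1029 (Pollak)
E.g. (4,5,1,3) → sorted (1,3,4,5): b_i ≤ 2+i ∀i, a PF.

1029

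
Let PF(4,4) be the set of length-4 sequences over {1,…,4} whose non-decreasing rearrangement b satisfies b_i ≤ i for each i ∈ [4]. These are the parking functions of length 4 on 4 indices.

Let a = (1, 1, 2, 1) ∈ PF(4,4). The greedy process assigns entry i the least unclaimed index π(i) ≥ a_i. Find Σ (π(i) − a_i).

5

Σπ = 10 ({1..4} each once); Σa = 1+1+2+1 = 5; disp = 10−5 = 5.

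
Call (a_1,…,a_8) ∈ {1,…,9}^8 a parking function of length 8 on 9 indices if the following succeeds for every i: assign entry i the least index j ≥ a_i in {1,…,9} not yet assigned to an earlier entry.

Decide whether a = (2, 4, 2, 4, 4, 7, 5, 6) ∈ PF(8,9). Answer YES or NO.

YES

Rearranged: b = (2, 2, 4, 4, 4, 5, 6, 7).
  b_1=2 ≤ 2
  b_2=2 ≤ 3
  b_3=4 ≤ 4
  b_4=4 ≤ 5
  b_5=4 ≤ 6
  b_6=5 ≤ 7
  b_7=6 ≤ 8
  b_8=7 ≤ 9
All bounds hold ⇒ YES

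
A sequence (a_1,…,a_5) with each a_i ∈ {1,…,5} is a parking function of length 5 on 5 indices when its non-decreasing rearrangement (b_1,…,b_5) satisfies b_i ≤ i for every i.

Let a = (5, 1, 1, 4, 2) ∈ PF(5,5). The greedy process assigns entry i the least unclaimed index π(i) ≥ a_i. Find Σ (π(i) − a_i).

Σπ = 5·6/2 = 15 (π permutes [5]); Σa = 5+1+1+4+2 = 13; disp = 15−13 = 2.

2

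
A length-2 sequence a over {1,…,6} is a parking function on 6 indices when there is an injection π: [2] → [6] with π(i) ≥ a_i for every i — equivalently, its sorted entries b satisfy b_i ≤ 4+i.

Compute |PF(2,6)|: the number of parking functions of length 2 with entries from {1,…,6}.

#PF = (6−2+1)·(6+1)^(2−1) = 5·7 = 35 (Konheim–Weiss)
Check (1,2) → sorted (1,2): b_i ≤ 4+i ∀i, a PF.

35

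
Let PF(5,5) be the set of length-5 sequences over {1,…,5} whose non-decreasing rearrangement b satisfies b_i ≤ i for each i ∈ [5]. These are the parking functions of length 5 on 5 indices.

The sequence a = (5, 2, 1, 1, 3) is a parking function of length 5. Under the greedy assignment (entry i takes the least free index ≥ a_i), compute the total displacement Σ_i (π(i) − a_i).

Σπ = 5·6/2 = 15 (π permutes [5]); Σa = 5+2+1+1+3 = 12; disp = 15−12 = 3.

3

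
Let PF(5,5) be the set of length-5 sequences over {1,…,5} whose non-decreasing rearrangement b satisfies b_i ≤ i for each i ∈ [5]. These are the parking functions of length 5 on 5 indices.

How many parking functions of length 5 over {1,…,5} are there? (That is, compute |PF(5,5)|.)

1296

#PF = 1·6^4 = 1×1296 = 1296 (Konheim–Weiss)
Check (2,3,1,1,4) → sorted (1,1,2,3,4): b_i ≤ i ∀i, a PF.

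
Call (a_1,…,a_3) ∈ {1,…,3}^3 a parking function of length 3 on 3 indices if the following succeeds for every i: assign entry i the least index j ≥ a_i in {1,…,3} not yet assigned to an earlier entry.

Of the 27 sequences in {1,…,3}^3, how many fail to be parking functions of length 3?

11

#PF = (4−3)·4^(3−1) = 1 · 16 = 16 [KW]
Check (3,3,3) → sorted (3,3,3): b_1=3>1, not a PF.
Total 27; non-PF = 27−16 = 11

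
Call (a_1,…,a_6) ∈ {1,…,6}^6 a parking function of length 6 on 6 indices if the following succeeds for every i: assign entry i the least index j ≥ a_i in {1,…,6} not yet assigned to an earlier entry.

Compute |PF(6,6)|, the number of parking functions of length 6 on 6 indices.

|PF(6,6)| = (7−6)·7^(6−1) = 1×16807 = 16807 (Pollak)
Example (3,5,1,2,4,4) → sorted (1,2,3,4,4,5): b_i ≤ i ∀i, a PF.

16807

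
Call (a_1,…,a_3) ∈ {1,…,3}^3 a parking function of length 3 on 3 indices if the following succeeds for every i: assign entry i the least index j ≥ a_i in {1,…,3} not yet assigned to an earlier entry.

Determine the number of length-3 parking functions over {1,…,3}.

|PF(3,3)| = (3+1−3)·(3+1)^{3−1} = 1·16 = 16 (Konheim–Weiss)
E.g. (2,1,2) → sorted (1,2,2): b_i ≤ i ∀i, a PF.

16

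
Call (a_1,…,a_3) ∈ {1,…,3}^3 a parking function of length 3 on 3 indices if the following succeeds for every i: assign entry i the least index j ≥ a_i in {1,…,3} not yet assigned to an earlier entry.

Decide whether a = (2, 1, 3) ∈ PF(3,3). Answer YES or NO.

YES

Sorted: b = (1, 2, 3).
  b_1=1 ≤ 1
  b_2=2 ≤ 2
  b_3=3 ≤ 3
All bounds hold ⇒ YES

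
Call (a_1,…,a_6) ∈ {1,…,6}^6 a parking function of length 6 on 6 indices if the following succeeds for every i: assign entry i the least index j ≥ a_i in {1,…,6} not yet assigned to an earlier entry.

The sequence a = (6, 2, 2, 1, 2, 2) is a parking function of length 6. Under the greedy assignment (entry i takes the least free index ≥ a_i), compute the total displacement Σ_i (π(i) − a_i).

Σπ(i) = 1+…+6 = 21; Σa = 6+2+2+1+2+2 = 15; disp = 21−15 = 6.

6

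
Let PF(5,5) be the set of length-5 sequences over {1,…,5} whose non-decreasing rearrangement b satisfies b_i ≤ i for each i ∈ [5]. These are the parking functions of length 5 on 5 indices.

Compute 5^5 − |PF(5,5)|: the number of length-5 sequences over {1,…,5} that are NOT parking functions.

Count = (5+1−5)·(5+1)^{5−1} = 1 · 1296 = 1296 [KW]
Example (5,1,5,5,4) → sorted (1,4,5,5,5): b_2=4>2, not a PF.
So 3125 − 1296 = 1829 fail.

1829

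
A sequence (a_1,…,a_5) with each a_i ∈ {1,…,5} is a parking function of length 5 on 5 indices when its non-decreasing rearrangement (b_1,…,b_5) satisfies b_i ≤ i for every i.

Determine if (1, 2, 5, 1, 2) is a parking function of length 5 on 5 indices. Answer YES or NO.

YES

Order a: b = (1, 1, 2, 2, 5).
  b_1=1 ≤ 1
  b_2=1 ≤ 2
  b_3=2 ≤ 3
  b_4=2 ≤ 4
  b_5=5 ≤ 5
All bounds hold ⇒ YES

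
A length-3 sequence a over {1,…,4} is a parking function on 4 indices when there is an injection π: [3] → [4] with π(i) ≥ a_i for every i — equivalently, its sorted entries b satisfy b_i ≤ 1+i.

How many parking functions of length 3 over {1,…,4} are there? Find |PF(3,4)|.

50

|PF| = (4−3+1)·(4+1)^(3−1) = 2 · 25 = 50
Example (1,3,4) → sorted (1,3,4): b_i ≤ 1+i ∀i, a PF.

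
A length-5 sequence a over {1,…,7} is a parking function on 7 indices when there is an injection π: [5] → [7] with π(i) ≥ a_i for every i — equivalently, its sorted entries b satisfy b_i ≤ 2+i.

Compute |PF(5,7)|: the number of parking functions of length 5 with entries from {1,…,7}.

#PF = 3·8^4 = 3×4096 = 12288 [KW]
One tuple (2,4,6,5,7) → sorted (2,4,5,6,7): b_i ≤ 2+i ∀i, a PF.

12288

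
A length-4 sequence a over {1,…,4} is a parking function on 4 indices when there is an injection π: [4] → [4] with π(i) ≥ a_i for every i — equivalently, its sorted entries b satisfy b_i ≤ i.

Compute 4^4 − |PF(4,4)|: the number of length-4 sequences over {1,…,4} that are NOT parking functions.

|PF(4,4)| = 1·5^3 = 1·125 = 125 (Konheim–Weiss)
E.g. (3,2,3,4) → sorted (2,3,3,4): b_1=2>1, not a PF.
So 256 − 125 = 131 fail.

131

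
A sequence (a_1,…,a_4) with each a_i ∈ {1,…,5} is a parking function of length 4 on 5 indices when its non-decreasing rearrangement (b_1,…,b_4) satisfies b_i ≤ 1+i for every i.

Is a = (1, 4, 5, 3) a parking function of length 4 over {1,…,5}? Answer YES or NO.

YES

Sorted: b = (1, 3, 4, 5).
  b_1=1 ≤ 2
  b_2=3 ≤ 3
  b_3=4 ≤ 4
  b_4=5 ≤ 5
All bounds hold ⇒ YES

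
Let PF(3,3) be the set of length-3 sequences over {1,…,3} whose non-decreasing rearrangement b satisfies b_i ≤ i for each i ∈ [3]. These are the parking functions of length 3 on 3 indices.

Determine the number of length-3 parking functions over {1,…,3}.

|PF| = (3−3+1)·(3+1)^(3−1) = 1×16 = 16 [KW]
Check (1,1,3) → sorted (1,1,3): b_i ≤ i ∀i, a PF.

16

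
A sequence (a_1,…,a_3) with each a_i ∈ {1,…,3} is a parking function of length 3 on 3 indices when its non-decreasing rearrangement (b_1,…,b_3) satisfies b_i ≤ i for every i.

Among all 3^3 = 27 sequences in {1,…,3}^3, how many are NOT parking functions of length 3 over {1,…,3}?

11

Count = 1·4^2 = 1 · 16 = 16 (Pollak)
Example (3,3,3) → sorted (3,3,3): b_1=3>1, not a PF.
3^3 − 16 = 27 − 16 = 11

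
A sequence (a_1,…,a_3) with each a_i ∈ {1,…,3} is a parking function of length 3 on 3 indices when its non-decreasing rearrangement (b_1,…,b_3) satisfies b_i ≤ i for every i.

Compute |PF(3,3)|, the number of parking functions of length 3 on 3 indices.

#PF = (4−3)·4^(3−1) = 1×16 = 16 [KW]
One tuple (2,1,1) → sorted (1,1,2): b_i ≤ i ∀i, a PF.

16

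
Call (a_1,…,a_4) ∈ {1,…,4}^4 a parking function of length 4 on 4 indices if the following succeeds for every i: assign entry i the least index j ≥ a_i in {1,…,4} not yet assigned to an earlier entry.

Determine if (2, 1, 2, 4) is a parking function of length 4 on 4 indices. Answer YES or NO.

Sorted: b = (1, 2, 2, 4).
  b_1=1 ≤ 1
  b_2=2 ≤ 2
  b_3=2 ≤ 3
  b_4=4 ≤ 4
All bounds hold ⇒ YES

YES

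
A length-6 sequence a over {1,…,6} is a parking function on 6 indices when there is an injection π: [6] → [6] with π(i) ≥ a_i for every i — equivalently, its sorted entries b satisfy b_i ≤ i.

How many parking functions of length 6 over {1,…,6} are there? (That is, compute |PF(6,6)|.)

|PF| = (6−6+1)·(6+1)^(6−1) = 1×16807 = 16807 (Konheim–Weiss)
Example (2,4,2,1,5,1) → sorted (1,1,2,2,4,5): b_i ≤ i ∀i, a PF.

16807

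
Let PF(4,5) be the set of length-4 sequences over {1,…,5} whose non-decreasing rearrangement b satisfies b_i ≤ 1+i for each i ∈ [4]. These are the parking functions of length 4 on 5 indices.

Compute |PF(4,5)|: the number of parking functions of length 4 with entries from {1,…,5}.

432

|PF| = 2·6^3 = 2·216 = 432 (Konheim–Weiss)
One tuple (3,2,4,2) → sorted (2,2,3,4): b_i ≤ 1+i ∀i, a PF.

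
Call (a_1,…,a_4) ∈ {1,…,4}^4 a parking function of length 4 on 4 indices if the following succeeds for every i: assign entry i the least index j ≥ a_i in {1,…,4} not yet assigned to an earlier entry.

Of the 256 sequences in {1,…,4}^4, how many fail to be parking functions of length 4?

Count = (4+1−4)·(4+1)^{4−1} = 1·125 = 125 (Konheim–Weiss)
Check (4,2,1,4) → sorted (1,2,4,4): b_3=4>3, not a PF.
4^4 − 125 = 256 − 125 = 131

131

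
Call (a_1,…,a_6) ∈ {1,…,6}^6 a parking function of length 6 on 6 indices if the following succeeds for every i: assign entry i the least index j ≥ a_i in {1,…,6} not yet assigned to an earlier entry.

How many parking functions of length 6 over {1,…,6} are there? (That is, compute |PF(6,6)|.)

16807

Count = (6−6+1)·(6+1)^(6−1) = 1·16807 = 16807 (Konheim–Weiss)
One tuple (2,6,1,1,3,2) → sorted (1,1,2,2,3,6): b_i ≤ i ∀i, a PF.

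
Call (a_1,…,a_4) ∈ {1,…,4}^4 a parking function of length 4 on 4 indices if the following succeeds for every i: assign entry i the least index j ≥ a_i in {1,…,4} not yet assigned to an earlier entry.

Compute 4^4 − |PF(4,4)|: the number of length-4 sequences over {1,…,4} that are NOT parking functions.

131

Count = (4+1−4)·(4+1)^{4−1} = 1·125 = 125 (Konheim–Weiss)
Example (4,4,2,2) → sorted (2,2,4,4): b_1=2>1, not a PF.
So 256 − 125 = 131 fail.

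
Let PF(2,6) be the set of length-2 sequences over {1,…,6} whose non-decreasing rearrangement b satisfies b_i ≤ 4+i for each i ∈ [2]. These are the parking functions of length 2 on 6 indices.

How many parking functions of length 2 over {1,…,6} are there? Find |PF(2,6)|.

|PF(2,6)| = 5·7^1 = 5×7 = 35 (Pollak)
Example (6,1) → sorted (1,6): b_i ≤ 4+i ∀i, a PF.

35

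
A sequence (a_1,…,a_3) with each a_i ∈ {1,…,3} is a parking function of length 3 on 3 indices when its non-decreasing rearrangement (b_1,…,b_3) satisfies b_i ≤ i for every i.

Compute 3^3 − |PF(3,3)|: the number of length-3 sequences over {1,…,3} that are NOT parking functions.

11

|PF| = (3+1−3)·(3+1)^{3−1} = 1×16 = 16 [KW]
One tuple (3,3,2) → sorted (2,3,3): b_1=2>1, not a PF.
So 27 − 16 = 11 fail.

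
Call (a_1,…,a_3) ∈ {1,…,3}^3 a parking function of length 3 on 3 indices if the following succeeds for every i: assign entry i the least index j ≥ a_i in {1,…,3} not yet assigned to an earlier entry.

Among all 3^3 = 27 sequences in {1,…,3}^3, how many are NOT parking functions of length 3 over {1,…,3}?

11

|PF(3,3)| = (3+1−3)·(3+1)^{3−1} = 1 · 16 = 16
One tuple (3,1,3) → sorted (1,3,3): b_2=3>2, not a PF.
3^3 − 16 = 27 − 16 = 11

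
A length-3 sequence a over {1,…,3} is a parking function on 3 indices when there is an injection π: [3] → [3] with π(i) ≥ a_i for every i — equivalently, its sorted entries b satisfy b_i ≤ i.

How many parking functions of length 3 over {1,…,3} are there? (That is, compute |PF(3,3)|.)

Count = 1·4^2 = 1×16 = 16
One tuple (2,3,1) → sorted (1,2,3): b_i ≤ i ∀i, a PF.

16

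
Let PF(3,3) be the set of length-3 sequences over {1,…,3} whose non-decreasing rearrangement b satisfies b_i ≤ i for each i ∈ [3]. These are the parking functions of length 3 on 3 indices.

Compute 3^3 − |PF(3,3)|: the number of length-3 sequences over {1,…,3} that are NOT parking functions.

|PF(3,3)| = (3+1−3)·(3+1)^{3−1} = 1·16 = 16 (Pollak)
One tuple (2,3,2) → sorted (2,2,3): b_1=2>1, not a PF.
Total 27; non-PF = 27−16 = 11

11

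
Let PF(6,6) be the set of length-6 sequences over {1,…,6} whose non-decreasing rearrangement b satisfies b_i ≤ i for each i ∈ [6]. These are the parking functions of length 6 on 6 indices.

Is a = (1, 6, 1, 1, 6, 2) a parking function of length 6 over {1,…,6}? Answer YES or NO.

Sorted: b = (1, 1, 1, 2, 6, 6).
  b_1=1 ≤ 1
  b_2=1 ≤ 2
  b_3=1 ≤ 3
  b_4=2 ≤ 4
  b_5=6 > 5
  fails at i=5 ⇒ NO

NO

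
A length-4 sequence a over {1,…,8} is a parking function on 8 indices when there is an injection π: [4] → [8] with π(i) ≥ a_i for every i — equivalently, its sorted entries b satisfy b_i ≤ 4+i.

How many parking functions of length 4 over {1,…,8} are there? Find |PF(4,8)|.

#PF = (8−4+1)·(8+1)^(4−1) = 5·729 = 3645
One tuple (5,7,3,7) → sorted (3,5,7,7): b_i ≤ 4+i ∀i, a PF.

3645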